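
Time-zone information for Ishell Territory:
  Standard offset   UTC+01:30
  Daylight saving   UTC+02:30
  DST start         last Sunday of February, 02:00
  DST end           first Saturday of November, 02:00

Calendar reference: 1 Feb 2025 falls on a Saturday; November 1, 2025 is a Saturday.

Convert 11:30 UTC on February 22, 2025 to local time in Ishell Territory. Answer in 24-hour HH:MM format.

13:00

1 February 2025 is a Saturday, so Sundays fall on 2, 9, 16, 23; the last is February 23.
1 November 2025 is a Saturday, so the first Saturday is November 1.
At the standard offset (UTC+01:30), 11:30 UTC + 1h30m = 13:00 Ishell Territory standard time.
Daylight saving runs 23 February – 1 November; the standard-time date in Ishell Territory, February 22, 2025, is outside that window, so Ishell Territory is on standard time at UTC+01:30.
11:30 UTC + 1h30m = 13:00 local.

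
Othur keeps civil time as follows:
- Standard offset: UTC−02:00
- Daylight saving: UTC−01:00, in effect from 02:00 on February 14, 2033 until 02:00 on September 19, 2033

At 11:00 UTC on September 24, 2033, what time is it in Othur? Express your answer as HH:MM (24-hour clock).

09:00

At the standard offset (UTC−02:00), 11:00 UTC − 2h = 09:00 Othur standard time.
The standard-time date in Othur, September 24, 2033, does not fall between 14 February and 19 September, so daylight saving is not in effect and Othur is at UTC−02:00.
11:00 UTC − 2h = 09:00 local.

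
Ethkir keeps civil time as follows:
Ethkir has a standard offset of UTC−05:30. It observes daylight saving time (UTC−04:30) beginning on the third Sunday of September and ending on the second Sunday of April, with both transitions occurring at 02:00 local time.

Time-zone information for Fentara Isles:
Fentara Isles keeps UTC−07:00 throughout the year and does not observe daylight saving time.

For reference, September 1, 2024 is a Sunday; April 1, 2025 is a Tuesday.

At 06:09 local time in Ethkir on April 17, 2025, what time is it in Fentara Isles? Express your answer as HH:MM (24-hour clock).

1 September 2024 is a Sunday, so the first Sunday is September 1 and the third is September 15.
1 April 2025 is a Tuesday, so the first Sunday is April 6 and the second is April 13.
Daylight saving runs 15 September 2024 – 13 April 2025; April 17, 2025 is outside that window, so Ethkir is on standard time at UTC−05:30.
06:09 Ethkir + 5h30m = 11:39 UTC.
Fentara Isles stays on UTC−07:00 all year.
11:39 UTC − 7h = 04:39 Fentara Isles.

04:39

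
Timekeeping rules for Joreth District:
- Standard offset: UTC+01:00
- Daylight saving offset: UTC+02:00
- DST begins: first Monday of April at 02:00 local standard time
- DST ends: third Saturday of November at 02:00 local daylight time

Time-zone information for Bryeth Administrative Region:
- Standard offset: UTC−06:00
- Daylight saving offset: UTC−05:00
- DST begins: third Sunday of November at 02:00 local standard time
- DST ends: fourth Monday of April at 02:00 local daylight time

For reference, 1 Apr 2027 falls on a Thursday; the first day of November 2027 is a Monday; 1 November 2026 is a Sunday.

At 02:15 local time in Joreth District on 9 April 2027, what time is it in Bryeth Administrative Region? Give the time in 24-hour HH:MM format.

1 April 2027 is a Thursday, so the first Monday is April 5.
1 November 2027 is a Monday, so the first Saturday is November 6 and the third is November 20.
9 April 2027 lies within the daylight-saving period (5 April – 20 November), so Joreth District is on daylight time, UTC+02:00.
02:15 Joreth District − 2h = 00:15 UTC.
1 November 2026 is a Sunday, so the first Sunday is November 1 and the third is November 15.
1 April 2027 is a Thursday, so the first Monday is April 5 and the fourth is April 26.
At the standard offset (UTC−06:00), 00:15 UTC − 6h = 18:15 Bryeth Administrative Region standard time (rolling into the previous day, 8 April 2027).
Daylight saving runs 15 November 2026 – 26 April 2027; the standard-time date in Bryeth Administrative Region, 8 April 2027, is inside that window, so Bryeth Administrative Region is at UTC−05:00.
00:15 UTC − 5h = 19:15 Bryeth Administrative Region (rolling into the previous day, 8 April 2027).

19:15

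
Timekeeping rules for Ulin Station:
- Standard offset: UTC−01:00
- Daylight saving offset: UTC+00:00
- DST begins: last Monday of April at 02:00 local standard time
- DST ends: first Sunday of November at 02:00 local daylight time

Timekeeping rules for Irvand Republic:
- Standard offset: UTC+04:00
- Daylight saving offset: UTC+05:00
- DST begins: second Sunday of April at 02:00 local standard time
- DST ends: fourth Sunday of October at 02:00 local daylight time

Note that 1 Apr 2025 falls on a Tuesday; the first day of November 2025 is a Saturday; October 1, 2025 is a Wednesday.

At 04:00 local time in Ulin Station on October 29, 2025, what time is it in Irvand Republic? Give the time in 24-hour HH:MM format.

08:00

1 April 2025 is a Tuesday, so Mondays fall on 7, 14, 21, 28; the last is April 28.
1 November 2025 is a Saturday, so the first Sunday is November 2.
October 29, 2025 lies within the daylight-saving period (28 April – 2 November), so Ulin Station is on daylight time, UTC+00:00.
04:00 Ulin Station − 0h = 04:00 UTC.
1 April 2025 is a Tuesday, so the first Sunday is April 6 and the second is April 13.
1 October 2025 is a Wednesday, so the first Sunday is October 5 and the fourth is October 26.
At the standard offset (UTC+04:00), 04:00 UTC + 4h = 08:00 Irvand Republic standard time.
The standard-time date in Irvand Republic, October 29, 2025, does not fall between 13 April and 26 October, so daylight saving is not in effect and Irvand Republic is at UTC+04:00.
04:00 UTC + 4h = 08:00 Irvand Republic.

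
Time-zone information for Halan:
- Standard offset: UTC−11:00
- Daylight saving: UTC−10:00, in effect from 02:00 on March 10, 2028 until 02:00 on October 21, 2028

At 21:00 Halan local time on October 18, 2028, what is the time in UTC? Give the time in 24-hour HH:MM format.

October 18, 2028 lies within the daylight-saving period (10 March – 21 October), so Halan is on daylight time, UTC−10:00.
21:00 local + 10h = 07:00 UTC (rolling into the next day, 19 October 2028).

07:00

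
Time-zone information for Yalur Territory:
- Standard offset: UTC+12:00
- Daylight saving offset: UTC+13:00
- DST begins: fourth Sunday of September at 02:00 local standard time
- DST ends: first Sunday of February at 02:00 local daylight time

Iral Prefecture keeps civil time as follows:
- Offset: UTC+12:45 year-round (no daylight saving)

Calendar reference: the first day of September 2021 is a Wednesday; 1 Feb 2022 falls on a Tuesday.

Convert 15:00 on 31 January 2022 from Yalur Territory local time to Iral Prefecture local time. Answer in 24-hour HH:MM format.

14:45

1 September 2021 is a Wednesday, so the first Sunday is September 5 and the fourth is September 26.
1 February 2022 is a Tuesday, so the first Sunday is February 6.
Daylight saving runs 26 September 2021 – 6 February 2022; 31 January 2022 is inside that window, so Yalur Territory is at UTC+13:00.
15:00 Yalur Territory − 13h = 02:00 UTC.
Iral Prefecture stays on UTC+12:45 all year.
02:00 UTC + 12h45m = 14:45 Iral Prefecture.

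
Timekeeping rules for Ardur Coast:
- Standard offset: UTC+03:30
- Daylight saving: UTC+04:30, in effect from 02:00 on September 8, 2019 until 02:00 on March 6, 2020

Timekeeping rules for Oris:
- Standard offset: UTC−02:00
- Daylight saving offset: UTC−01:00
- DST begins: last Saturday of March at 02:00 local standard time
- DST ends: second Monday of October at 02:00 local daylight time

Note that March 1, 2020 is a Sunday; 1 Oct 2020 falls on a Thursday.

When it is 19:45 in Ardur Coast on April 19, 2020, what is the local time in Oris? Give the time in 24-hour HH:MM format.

Daylight saving runs 8 September 2019 – 6 March 2020; April 19, 2020 is outside that window, so Ardur Coast is on standard time at UTC+03:30.
19:45 Ardur Coast − 3h30m = 16:15 UTC.
1 March 2020 is a Sunday, so Saturdays fall on 7, 14, 21, 28; the last is March 28.
1 October 2020 is a Thursday, so the first Monday is October 5 and the second is October 12.
At the standard offset (UTC−02:00), 16:15 UTC − 2h = 14:15 Oris standard time.
Daylight saving runs 28 March – 12 October; the standard-time date in Oris, April 19, 2020, is inside that window, so Oris is at UTC−01:00.
16:15 UTC − 1h = 15:15 Oris.

15:15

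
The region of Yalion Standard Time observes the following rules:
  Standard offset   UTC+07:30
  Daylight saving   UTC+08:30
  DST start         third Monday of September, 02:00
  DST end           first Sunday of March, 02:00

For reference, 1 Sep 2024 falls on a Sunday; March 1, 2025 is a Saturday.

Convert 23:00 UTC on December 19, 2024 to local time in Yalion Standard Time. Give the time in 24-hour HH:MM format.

1 September 2024 is a Sunday, so the first Monday is September 2 and the third is September 16.
1 March 2025 is a Saturday, so the first Sunday is March 2.
At the standard offset (UTC+07:30), 23:00 UTC + 7h30m = 06:30 Yalion Standard Time standard time (rolling into the next day, 20 December 2024).
The standard-time date in Yalion Standard Time, December 20, 2024, falls between 16 September 2024 and 2 March 2025, so daylight saving is in effect and Yalion Standard Time is at UTC+08:30.
23:00 UTC + 8h30m = 07:30 local (rolling into the next day, 20 December 2024).

07:30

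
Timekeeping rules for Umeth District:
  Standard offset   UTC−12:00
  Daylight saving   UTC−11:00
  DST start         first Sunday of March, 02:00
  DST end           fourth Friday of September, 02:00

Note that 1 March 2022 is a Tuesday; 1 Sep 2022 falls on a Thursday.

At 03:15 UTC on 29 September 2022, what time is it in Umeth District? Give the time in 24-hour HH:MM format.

15:15

1 March 2022 is a Tuesday, so the first Sunday is March 6.
1 September 2022 is a Thursday, so the first Friday is September 2 and the fourth is September 23.
At the standard offset (UTC−12:00), 03:15 UTC − 12h = 15:15 Umeth District standard time (rolling into the previous day, 28 September 2022).
The standard-time date in Umeth District, 28 September 2022, is outside the daylight-saving period (6 March – 23 September), so Umeth District is on standard time, UTC−12:00.
03:15 UTC − 12h = 15:15 local (rolling into the previous day, 28 September 2022).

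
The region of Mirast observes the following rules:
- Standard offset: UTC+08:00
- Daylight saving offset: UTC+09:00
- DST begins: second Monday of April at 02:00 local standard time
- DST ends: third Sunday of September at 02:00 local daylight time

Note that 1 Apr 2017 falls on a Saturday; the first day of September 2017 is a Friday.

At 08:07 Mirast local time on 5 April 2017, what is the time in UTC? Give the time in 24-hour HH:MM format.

00:07

1 April 2017 is a Saturday, so the first Monday is April 3 and the second is April 10.
1 September 2017 is a Friday, so the first Sunday is September 3 and the third is September 17.
Daylight saving runs 10 April – 17 September; 5 April 2017 is outside that window, so Mirast is on standard time at UTC+08:00.
08:07 local − 8h = 00:07 UTC.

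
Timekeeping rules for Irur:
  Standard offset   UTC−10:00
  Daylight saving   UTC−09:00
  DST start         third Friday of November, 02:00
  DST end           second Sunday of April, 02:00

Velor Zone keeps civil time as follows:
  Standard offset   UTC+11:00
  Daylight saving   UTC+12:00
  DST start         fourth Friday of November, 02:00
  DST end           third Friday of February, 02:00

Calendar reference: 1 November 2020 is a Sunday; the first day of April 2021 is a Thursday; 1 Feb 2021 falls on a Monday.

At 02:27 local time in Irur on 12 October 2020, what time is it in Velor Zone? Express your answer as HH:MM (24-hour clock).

23:27

1 November 2020 is a Sunday, so the first Friday is November 6 and the third is November 20.
1 April 2021 is a Thursday, so the first Sunday is April 4 and the second is April 11.
12 October 2020 is outside the daylight-saving period (20 November 2020 – 11 April 2021), so Irur is on standard time, UTC−10:00.
02:27 Irur + 10h = 12:27 UTC.
1 November 2020 is a Sunday, so the first Friday is November 6 and the fourth is November 27.
1 February 2021 is a Monday, so the first Friday is February 5 and the third is February 19.
At the standard offset (UTC+11:00), 12:27 UTC + 11h = 23:27 Velor Zone standard time.
The standard-time date in Velor Zone, 12 October 2020, is outside the daylight-saving period (27 November 2020 – 19 February 2021), so Velor Zone is on standard time, UTC+11:00.
12:27 UTC + 11h = 23:27 Velor Zone.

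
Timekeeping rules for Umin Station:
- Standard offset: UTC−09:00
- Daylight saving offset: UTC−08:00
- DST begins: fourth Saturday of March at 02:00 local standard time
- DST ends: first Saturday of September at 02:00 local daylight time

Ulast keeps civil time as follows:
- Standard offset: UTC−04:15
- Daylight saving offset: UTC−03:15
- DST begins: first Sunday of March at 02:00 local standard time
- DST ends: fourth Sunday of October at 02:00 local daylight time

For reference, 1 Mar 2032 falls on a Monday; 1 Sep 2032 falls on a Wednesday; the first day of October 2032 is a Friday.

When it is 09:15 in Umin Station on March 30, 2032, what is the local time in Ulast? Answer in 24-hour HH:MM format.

14:00

1 March 2032 is a Monday, so the first Saturday is March 6 and the fourth is March 27.
1 September 2032 is a Wednesday, so the first Saturday is September 4.
March 30, 2032 lies within the daylight-saving period (27 March – 4 September), so Umin Station is on daylight time, UTC−08:00.
09:15 Umin Station + 8h = 17:15 UTC.
1 March 2032 is a Monday, so the first Sunday is March 7.
1 October 2032 is a Friday, so the first Sunday is October 3 and the fourth is October 24.
At the standard offset (UTC−04:15), 17:15 UTC − 4h15m = 13:00 Ulast standard time.
The standard-time date in Ulast, March 30, 2032, lies within the daylight-saving period (7 March – 24 October), so Ulast is on daylight time, UTC−03:15.
17:15 UTC − 3h15m = 14:00 Ulast.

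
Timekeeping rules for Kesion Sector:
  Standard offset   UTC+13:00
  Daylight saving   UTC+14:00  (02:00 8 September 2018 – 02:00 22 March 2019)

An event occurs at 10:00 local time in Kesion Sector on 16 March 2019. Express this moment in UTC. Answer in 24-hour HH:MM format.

20:00

16 March 2019 falls between 8 September 2018 and 22 March 2019, so daylight saving is in effect and Kesion Sector is at UTC+14:00.
10:00 local − 14h = 20:00 UTC (rolling into the previous day, 15 March 2019).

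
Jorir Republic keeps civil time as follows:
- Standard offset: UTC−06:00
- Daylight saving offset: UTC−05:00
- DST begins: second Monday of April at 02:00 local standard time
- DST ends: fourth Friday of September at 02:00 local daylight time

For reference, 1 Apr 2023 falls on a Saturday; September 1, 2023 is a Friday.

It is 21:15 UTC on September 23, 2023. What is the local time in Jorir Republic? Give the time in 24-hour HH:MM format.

15:15

1 April 2023 is a Saturday, so the first Monday is April 3 and the second is April 10.
1 September 2023 is a Friday, so the first Friday is September 1 and the fourth is September 22.
At the standard offset (UTC−06:00), 21:15 UTC − 6h = 15:15 Jorir Republic standard time.
The standard-time date in Jorir Republic, September 23, 2023, does not fall between 10 April and 22 September, so daylight saving is not in effect and Jorir Republic is at UTC−06:00.
21:15 UTC − 6h = 15:15 local.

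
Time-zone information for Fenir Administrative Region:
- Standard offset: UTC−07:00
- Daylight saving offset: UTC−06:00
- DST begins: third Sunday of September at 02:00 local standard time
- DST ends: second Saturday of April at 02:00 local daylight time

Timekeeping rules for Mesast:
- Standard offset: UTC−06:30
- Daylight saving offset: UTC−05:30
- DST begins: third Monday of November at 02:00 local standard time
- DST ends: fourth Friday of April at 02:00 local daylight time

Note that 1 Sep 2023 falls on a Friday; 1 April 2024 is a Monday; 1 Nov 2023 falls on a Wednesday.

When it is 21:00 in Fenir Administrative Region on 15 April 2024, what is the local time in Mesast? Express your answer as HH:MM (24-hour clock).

1 September 2023 is a Friday, so the first Sunday is September 3 and the third is September 17.
1 April 2024 is a Monday, so the first Saturday is April 6 and the second is April 13.
Daylight saving runs 17 September 2023 – 13 April 2024; 15 April 2024 is outside that window, so Fenir Administrative Region is on standard time at UTC−07:00.
21:00 Fenir Administrative Region + 7h = 04:00 UTC (rolling into the next day, 16 April 2024).
1 November 2023 is a Wednesday, so the first Monday is November 6 and the third is November 20.
1 April 2024 is a Monday, so the first Friday is April 5 and the fourth is April 26.
At the standard offset (UTC−06:30), 04:00 UTC − 6h30m = 21:30 Mesast standard time (rolling into the previous day, 15 April 2024).
The standard-time date in Mesast, 15 April 2024, falls between 20 November 2023 and 26 April 2024, so daylight saving is in effect and Mesast is at UTC−05:30.
04:00 UTC − 5h30m = 22:30 Mesast (rolling into the previous day, 15 April 2024).

22:30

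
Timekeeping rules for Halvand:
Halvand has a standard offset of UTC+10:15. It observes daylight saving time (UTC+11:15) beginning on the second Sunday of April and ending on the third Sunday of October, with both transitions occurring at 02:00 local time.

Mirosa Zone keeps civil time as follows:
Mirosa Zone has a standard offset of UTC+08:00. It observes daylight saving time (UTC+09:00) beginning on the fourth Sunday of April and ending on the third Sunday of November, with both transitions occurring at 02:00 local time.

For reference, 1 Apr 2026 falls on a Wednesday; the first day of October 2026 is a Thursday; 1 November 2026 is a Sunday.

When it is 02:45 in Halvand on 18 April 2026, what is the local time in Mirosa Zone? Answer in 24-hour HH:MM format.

23:30

1 April 2026 is a Wednesday, so the first Sunday is April 5 and the second is April 12.
1 October 2026 is a Thursday, so the first Sunday is October 4 and the third is October 18.
Daylight saving runs 12 April – 18 October; 18 April 2026 is inside that window, so Halvand is at UTC+11:15.
02:45 Halvand − 11h15m = 15:30 UTC (rolling into the previous day, 17 April 2026).
1 April 2026 is a Wednesday, so the first Sunday is April 5 and the fourth is April 26.
1 November 2026 is a Sunday, so the first Sunday is November 1 and the third is November 15.
At the standard offset (UTC+08:00), 15:30 UTC + 8h = 23:30 Mirosa Zone standard time.
The standard-time date in Mirosa Zone, 17 April 2026, does not fall between 26 April and 15 November, so daylight saving is not in effect and Mirosa Zone is at UTC+08:00.
15:30 UTC + 8h = 23:30 Mirosa Zone.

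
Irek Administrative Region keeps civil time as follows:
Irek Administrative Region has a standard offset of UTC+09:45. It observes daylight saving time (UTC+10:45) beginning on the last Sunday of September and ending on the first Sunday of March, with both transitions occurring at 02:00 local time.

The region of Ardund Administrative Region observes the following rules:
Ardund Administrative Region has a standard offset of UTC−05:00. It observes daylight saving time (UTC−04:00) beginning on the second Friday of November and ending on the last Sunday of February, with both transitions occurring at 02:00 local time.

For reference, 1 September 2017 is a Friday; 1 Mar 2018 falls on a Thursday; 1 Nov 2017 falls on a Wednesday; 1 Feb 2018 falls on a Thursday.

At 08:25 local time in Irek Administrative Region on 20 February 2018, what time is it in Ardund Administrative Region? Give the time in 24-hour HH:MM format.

1 September 2017 is a Friday, so Sundays fall on 3, 10, 17, 24; the last is September 24.
1 March 2018 is a Thursday, so the first Sunday is March 4.
20 February 2018 lies within the daylight-saving period (24 September 2017 – 4 March 2018), so Irek Administrative Region is on daylight time, UTC+10:45.
08:25 Irek Administrative Region − 10h45m = 21:40 UTC (rolling into the previous day, 19 February 2018).
1 November 2017 is a Wednesday, so the first Friday is November 3 and the second is November 10.
1 February 2018 is a Thursday, so Sundays fall on 4, 11, 18, 25; the last is February 25.
At the standard offset (UTC−05:00), 21:40 UTC − 5h = 16:40 Ardund Administrative Region standard time.
The standard-time date in Ardund Administrative Region, 19 February 2018, falls between 10 November 2017 and 25 February 2018, so daylight saving is in effect and Ardund Administrative Region is at UTC−04:00.
21:40 UTC − 4h = 17:40 Ardund Administrative Region.

17:40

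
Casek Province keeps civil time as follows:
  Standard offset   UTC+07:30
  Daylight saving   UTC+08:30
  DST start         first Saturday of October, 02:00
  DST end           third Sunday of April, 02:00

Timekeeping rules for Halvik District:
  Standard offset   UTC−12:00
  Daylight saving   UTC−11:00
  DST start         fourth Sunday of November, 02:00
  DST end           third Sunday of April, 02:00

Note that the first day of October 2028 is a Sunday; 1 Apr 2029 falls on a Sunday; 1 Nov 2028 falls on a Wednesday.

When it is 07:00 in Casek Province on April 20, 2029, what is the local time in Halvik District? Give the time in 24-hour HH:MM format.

11:30

1 October 2028 is a Sunday, so the first Saturday is October 7.
1 April 2029 is a Sunday, so the first Sunday is April 1 and the third is April 15.
April 20, 2029 does not fall between 7 October 2028 and 15 April 2029, so daylight saving is not in effect and Casek Province is at UTC+07:30.
07:00 Casek Province − 7h30m = 23:30 UTC (rolling into the previous day, 19 April 2029).
1 November 2028 is a Wednesday, so the first Sunday is November 5 and the fourth is November 26.
1 April 2029 is a Sunday, so the first Sunday is April 1 and the third is April 15.
At the standard offset (UTC−12:00), 23:30 UTC − 12h = 11:30 Halvik District standard time.
The standard-time date in Halvik District, April 19, 2029, is outside the daylight-saving period (26 November 2028 – 15 April 2029), so Halvik District is on standard time, UTC−12:00.
23:30 UTC − 12h = 11:30 Halvik District.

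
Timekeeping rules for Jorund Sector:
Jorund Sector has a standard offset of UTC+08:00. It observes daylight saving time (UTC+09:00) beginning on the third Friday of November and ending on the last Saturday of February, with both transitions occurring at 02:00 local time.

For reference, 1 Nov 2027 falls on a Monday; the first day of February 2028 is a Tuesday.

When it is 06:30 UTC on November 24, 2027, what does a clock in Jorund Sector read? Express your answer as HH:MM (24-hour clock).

1 November 2027 is a Monday, so the first Friday is November 5 and the third is November 19.
1 February 2028 is a Tuesday, so Saturdays fall on 5, 12, 19, 26; the last is February 26.
At the standard offset (UTC+08:00), 06:30 UTC + 8h = 14:30 Jorund Sector standard time.
Daylight saving runs 19 November 2027 – 26 February 2028; the standard-time date in Jorund Sector, November 24, 2027, is inside that window, so Jorund Sector is at UTC+09:00.
06:30 UTC + 9h = 15:30 local.

15:30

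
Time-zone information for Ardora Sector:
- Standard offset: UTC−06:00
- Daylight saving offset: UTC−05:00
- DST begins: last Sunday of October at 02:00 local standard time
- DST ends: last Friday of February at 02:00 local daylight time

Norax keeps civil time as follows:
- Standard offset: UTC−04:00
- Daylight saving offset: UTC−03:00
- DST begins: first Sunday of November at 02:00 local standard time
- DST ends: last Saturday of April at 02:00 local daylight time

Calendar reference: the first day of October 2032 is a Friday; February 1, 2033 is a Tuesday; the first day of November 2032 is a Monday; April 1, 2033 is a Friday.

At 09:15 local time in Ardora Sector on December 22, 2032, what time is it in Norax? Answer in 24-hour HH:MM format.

1 October 2032 is a Friday, so Sundays fall on 3, 10, 17, 24, 31; the last is October 31.
1 February 2033 is a Tuesday, so Fridays fall on 4, 11, 18, 25; the last is February 25.
December 22, 2032 lies within the daylight-saving period (31 October 2032 – 25 February 2033), so Ardora Sector is on daylight time, UTC−05:00.
09:15 Ardora Sector + 5h = 14:15 UTC.
1 November 2032 is a Monday, so the first Sunday is November 7.
1 April 2033 is a Friday, so Saturdays fall on 2, 9, 16, 23, 30; the last is April 30.
At the standard offset (UTC−04:00), 14:15 UTC − 4h = 10:15 Norax standard time.
Daylight saving runs 7 November 2032 – 30 April 2033; the standard-time date in Norax, December 22, 2032, is inside that window, so Norax is at UTC−03:00.
14:15 UTC − 3h = 11:15 Norax.

11:15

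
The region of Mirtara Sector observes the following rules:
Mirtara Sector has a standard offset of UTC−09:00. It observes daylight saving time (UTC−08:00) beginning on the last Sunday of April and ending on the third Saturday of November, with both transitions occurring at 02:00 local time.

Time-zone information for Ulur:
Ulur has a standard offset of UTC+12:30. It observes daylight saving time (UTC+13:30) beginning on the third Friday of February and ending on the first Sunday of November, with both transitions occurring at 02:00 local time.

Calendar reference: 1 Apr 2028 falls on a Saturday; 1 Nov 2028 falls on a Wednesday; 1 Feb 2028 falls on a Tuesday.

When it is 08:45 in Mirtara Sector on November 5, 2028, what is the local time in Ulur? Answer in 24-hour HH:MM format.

1 April 2028 is a Saturday, so Sundays fall on 2, 9, 16, 23, 30; the last is April 30.
1 November 2028 is a Wednesday, so the first Saturday is November 4 and the third is November 18.
Daylight saving runs 30 April – 18 November; November 5, 2028 is inside that window, so Mirtara Sector is at UTC−08:00.
08:45 Mirtara Sector + 8h = 16:45 UTC.
1 February 2028 is a Tuesday, so the first Friday is February 4 and the third is February 18.
1 November 2028 is a Wednesday, so the first Sunday is November 5.
At the standard offset (UTC+12:30), 16:45 UTC + 12h30m = 05:15 Ulur standard time (rolling into the next day, 6 November 2028).
The standard-time date in Ulur, November 6, 2028, is outside the daylight-saving period (18 February – 5 November), so Ulur is on standard time, UTC+12:30.
16:45 UTC + 12h30m = 05:15 Ulur (rolling into the next day, 6 November 2028).

05:15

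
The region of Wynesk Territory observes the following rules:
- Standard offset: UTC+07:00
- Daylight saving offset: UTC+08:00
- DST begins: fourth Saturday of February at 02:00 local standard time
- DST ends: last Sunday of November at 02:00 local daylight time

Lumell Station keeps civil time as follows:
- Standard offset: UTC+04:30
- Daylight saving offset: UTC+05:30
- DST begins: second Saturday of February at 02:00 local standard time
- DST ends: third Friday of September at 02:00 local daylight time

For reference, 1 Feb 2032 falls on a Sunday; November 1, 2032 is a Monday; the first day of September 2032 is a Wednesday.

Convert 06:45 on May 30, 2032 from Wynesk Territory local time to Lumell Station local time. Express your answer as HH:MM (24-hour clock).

04:15

1 February 2032 is a Sunday, so the first Saturday is February 7 and the fourth is February 28.
1 November 2032 is a Monday, so Sundays fall on 7, 14, 21, 28; the last is November 28.
May 30, 2032 falls between 28 February and 28 November, so daylight saving is in effect and Wynesk Territory is at UTC+08:00.
06:45 Wynesk Territory − 8h = 22:45 UTC (rolling into the previous day, 29 May 2032).
1 February 2032 is a Sunday, so the first Saturday is February 7 and the second is February 14.
1 September 2032 is a Wednesday, so the first Friday is September 3 and the third is September 17.
At the standard offset (UTC+04:30), 22:45 UTC + 4h30m = 03:15 Lumell Station standard time (rolling into the next day, 30 May 2032).
The standard-time date in Lumell Station, May 30, 2032, falls between 14 February and 17 September, so daylight saving is in effect and Lumell Station is at UTC+05:30.
22:45 UTC + 5h30m = 04:15 Lumell Station (rolling into the next day, 30 May 2032).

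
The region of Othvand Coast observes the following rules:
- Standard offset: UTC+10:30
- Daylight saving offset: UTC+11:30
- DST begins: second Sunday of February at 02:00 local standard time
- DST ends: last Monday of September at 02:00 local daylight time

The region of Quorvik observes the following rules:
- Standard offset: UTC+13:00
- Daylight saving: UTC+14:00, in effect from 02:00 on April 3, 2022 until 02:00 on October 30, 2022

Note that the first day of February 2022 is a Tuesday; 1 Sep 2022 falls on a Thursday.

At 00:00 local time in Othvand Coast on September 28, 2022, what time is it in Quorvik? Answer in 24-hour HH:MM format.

1 February 2022 is a Tuesday, so the first Sunday is February 6 and the second is February 13.
1 September 2022 is a Thursday, so Mondays fall on 5, 12, 19, 26; the last is September 26.
September 28, 2022 is outside the daylight-saving period (13 February – 26 September), so Othvand Coast is on standard time, UTC+10:30.
00:00 Othvand Coast − 10h30m = 13:30 UTC (rolling into the previous day, 27 September 2022).
At the standard offset (UTC+13:00), 13:30 UTC + 13h = 02:30 Quorvik standard time (rolling into the next day, 28 September 2022).
The standard-time date in Quorvik, September 28, 2022, lies within the daylight-saving period (3 April – 30 October), so Quorvik is on daylight time, UTC+14:00.
13:30 UTC + 14h = 03:30 Quorvik (rolling into the next day, 28 September 2022).

03:30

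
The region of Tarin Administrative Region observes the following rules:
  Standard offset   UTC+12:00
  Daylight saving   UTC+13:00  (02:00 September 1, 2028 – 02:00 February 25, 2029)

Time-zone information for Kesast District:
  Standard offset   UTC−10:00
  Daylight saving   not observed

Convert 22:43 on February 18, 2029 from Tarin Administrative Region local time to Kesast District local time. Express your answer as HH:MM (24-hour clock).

Daylight saving runs 1 September 2028 – 25 February 2029; February 18, 2029 is inside that window, so Tarin Administrative Region is at UTC+13:00.
22:43 Tarin Administrative Region − 13h = 09:43 UTC.
Kesast District has no daylight saving, so its offset is UTC−10:00 year-round.
09:43 UTC − 10h = 23:43 Kesast District (rolling into the previous day, 17 February 2029).

23:43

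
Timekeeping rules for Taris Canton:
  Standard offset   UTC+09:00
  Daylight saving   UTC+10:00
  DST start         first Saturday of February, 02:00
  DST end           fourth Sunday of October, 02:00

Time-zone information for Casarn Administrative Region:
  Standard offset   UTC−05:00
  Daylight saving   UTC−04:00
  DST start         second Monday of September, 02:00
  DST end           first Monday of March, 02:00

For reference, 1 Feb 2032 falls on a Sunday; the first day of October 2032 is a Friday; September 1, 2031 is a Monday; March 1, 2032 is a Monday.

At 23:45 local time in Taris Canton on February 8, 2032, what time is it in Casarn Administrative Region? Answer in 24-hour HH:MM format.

09:45

1 February 2032 is a Sunday, so the first Saturday is February 7.
1 October 2032 is a Friday, so the first Sunday is October 3 and the fourth is October 24.
February 8, 2032 lies within the daylight-saving period (7 February – 24 October), so Taris Canton is on daylight time, UTC+10:00.
23:45 Taris Canton − 10h = 13:45 UTC.
1 September 2031 is a Monday, so the first Monday is September 1 and the second is September 8.
1 March 2032 is a Monday, so the first Monday is March 1.
At the standard offset (UTC−05:00), 13:45 UTC − 5h = 08:45 Casarn Administrative Region standard time.
The standard-time date in Casarn Administrative Region, February 8, 2032, lies within the daylight-saving period (8 September 2031 – 1 March 2032), so Casarn Administrative Region is on daylight time, UTC−04:00.
13:45 UTC − 4h = 09:45 Casarn Administrative Region.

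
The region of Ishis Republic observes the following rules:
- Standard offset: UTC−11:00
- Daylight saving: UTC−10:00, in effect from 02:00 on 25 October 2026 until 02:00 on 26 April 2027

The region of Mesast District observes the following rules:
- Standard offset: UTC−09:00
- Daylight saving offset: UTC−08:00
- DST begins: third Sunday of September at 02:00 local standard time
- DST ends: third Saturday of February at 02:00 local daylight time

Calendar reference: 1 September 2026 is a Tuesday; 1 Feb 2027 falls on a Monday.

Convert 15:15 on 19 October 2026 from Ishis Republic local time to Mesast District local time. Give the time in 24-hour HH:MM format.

18:15

19 October 2026 is outside the daylight-saving period (25 October 2026 – 26 April 2027), so Ishis Republic is on standard time, UTC−11:00.
15:15 Ishis Republic + 11h = 02:15 UTC (rolling into the next day, 20 October 2026).
1 September 2026 is a Tuesday, so the first Sunday is September 6 and the third is September 20.
1 February 2027 is a Monday, so the first Saturday is February 6 and the third is February 20.
At the standard offset (UTC−09:00), 02:15 UTC − 9h = 17:15 Mesast District standard time (rolling into the previous day, 19 October 2026).
The standard-time date in Mesast District, 19 October 2026, lies within the daylight-saving period (20 September 2026 – 20 February 2027), so Mesast District is on daylight time, UTC−08:00.
02:15 UTC − 8h = 18:15 Mesast District (rolling into the previous day, 19 October 2026).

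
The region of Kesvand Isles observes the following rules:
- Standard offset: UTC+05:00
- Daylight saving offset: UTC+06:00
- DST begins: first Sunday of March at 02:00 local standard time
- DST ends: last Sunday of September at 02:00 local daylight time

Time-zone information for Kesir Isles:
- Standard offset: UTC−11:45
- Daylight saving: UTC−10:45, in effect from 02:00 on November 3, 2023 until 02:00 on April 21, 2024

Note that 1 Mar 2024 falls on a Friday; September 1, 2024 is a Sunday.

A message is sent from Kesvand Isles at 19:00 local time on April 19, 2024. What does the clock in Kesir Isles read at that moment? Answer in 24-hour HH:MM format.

1 March 2024 is a Friday, so the first Sunday is March 3.
1 September 2024 is a Sunday, so Sundays fall on 1, 8, 15, 22, 29; the last is September 29.
April 19, 2024 lies within the daylight-saving period (3 March – 29 September), so Kesvand Isles is on daylight time, UTC+06:00.
19:00 Kesvand Isles − 6h = 13:00 UTC.
At the standard offset (UTC−11:45), 13:00 UTC − 11h45m = 01:15 Kesir Isles standard time.
Daylight saving runs 3 November 2023 – 21 April 2024; the standard-time date in Kesir Isles, April 19, 2024, is inside that window, so Kesir Isles is at UTC−10:45.
13:00 UTC − 10h45m = 02:15 Kesir Isles.

02:15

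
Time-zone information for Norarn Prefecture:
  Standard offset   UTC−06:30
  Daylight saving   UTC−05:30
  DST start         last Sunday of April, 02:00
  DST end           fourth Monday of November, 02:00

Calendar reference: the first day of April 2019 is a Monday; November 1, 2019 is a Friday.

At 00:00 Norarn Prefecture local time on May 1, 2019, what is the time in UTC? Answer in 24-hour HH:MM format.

1 April 2019 is a Monday, so Sundays fall on 7, 14, 21, 28; the last is April 28.
1 November 2019 is a Friday, so the first Monday is November 4 and the fourth is November 25.
Daylight saving runs 28 April – 25 November; May 1, 2019 is inside that window, so Norarn Prefecture is at UTC−05:30.
00:00 local + 5h30m = 05:30 UTC.

05:30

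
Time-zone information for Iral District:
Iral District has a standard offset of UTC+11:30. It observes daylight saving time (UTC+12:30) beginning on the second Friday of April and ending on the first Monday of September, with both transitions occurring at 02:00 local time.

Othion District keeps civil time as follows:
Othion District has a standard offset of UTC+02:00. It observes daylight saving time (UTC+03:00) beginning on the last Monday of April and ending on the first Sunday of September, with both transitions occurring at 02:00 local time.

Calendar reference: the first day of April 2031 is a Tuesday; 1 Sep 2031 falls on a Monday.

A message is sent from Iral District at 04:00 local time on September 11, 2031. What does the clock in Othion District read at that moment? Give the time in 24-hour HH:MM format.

18:30

1 April 2031 is a Tuesday, so the first Friday is April 4 and the second is April 11.
1 September 2031 is a Monday, so the first Monday is September 1.
Daylight saving runs 11 April – 1 September; September 11, 2031 is outside that window, so Iral District is on standard time at UTC+11:30.
04:00 Iral District − 11h30m = 16:30 UTC (rolling into the previous day, 10 September 2031).
1 April 2031 is a Tuesday, so Mondays fall on 7, 14, 21, 28; the last is April 28.
1 September 2031 is a Monday, so the first Sunday is September 7.
At the standard offset (UTC+02:00), 16:30 UTC + 2h = 18:30 Othion District standard time.
The standard-time date in Othion District, September 10, 2031, is outside the daylight-saving period (28 April – 7 September), so Othion District is on standard time, UTC+02:00.
16:30 UTC + 2h = 18:30 Othion District.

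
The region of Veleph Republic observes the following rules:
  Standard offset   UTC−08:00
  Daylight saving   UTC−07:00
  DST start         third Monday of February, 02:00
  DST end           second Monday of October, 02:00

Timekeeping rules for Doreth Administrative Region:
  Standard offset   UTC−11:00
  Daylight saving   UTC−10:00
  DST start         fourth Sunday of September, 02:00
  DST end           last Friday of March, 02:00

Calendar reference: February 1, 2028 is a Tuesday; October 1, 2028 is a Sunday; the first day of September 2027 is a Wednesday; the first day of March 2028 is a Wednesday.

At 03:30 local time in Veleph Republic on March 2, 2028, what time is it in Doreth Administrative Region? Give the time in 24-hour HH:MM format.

1 February 2028 is a Tuesday, so the first Monday is February 7 and the third is February 21.
1 October 2028 is a Sunday, so the first Monday is October 2 and the second is October 9.
March 2, 2028 falls between 21 February and 9 October, so daylight saving is in effect and Veleph Republic is at UTC−07:00.
03:30 Veleph Republic + 7h = 10:30 UTC.
1 September 2027 is a Wednesday, so the first Sunday is September 5 and the fourth is September 26.
1 March 2028 is a Wednesday, so Fridays fall on 3, 10, 17, 24, 31; the last is March 31.
At the standard offset (UTC−11:00), 10:30 UTC − 11h = 23:30 Doreth Administrative Region standard time (rolling into the previous day, 1 March 2028).
The standard-time date in Doreth Administrative Region, March 1, 2028, lies within the daylight-saving period (26 September 2027 – 31 March 2028), so Doreth Administrative Region is on daylight time, UTC−10:00.
10:30 UTC − 10h = 00:30 Doreth Administrative Region.

00:30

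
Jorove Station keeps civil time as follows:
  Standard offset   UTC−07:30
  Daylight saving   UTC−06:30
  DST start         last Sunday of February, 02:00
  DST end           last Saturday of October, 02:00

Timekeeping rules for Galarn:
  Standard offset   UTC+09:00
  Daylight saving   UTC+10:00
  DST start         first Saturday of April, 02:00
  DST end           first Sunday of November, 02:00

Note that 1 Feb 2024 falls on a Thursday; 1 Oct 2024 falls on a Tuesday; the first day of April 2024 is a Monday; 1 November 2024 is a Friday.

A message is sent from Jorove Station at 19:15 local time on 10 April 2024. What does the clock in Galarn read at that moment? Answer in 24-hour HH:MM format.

1 February 2024 is a Thursday, so Sundays fall on 4, 11, 18, 25; the last is February 25.
1 October 2024 is a Tuesday, so Saturdays fall on 5, 12, 19, 26; the last is October 26.
10 April 2024 lies within the daylight-saving period (25 February – 26 October), so Jorove Station is on daylight time, UTC−06:30.
19:15 Jorove Station + 6h30m = 01:45 UTC (rolling into the next day, 11 April 2024).
1 April 2024 is a Monday, so the first Saturday is April 6.
1 November 2024 is a Friday, so the first Sunday is November 3.
At the standard offset (UTC+09:00), 01:45 UTC + 9h = 10:45 Galarn standard time.
Daylight saving runs 6 April – 3 November; the standard-time date in Galarn, 11 April 2024, is inside that window, so Galarn is at UTC+10:00.
01:45 UTC + 10h = 11:45 Galarn.

11:45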